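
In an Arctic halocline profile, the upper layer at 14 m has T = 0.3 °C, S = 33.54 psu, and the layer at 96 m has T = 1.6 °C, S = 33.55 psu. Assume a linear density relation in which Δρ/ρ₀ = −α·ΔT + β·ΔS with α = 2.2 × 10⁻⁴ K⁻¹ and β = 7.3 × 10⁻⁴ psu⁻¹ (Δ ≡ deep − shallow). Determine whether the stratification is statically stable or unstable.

unstable

ΔT = 1.6 − 0.3 = +1.3 K and ΔS = 33.55 − 33.54 = +0.01 psu (deep − shallow).
−αΔT = -2.86 × 10⁻⁴; βΔS = 7.30 × 10⁻⁶; sum Δρ/ρ₀ = -2.787 × 10⁻⁴.
Δρ/ρ₀ < 0, so Δρ < 0: deeper water is lighter → statically unstable; the column would overturn.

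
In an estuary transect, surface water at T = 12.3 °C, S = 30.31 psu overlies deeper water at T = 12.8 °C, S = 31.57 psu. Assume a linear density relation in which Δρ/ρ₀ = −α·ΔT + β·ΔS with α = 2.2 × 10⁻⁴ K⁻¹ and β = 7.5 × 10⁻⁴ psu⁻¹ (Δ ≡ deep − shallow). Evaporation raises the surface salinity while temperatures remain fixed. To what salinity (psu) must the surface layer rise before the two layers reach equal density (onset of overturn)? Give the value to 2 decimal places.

31.42 psu

Neutral buoyancy requires −α(T_deep − T_surf) + β(S_deep − S_surf′) = 0.
S_surf′ = S_deep − (α/β)·ΔT = 31.57 − (2.2 × 10⁻⁴/7.5 × 10⁻⁴)·(+0.5) = 31.4233 psu.
Increase required: 31.4233 − 30.31 = 1.1133 psu.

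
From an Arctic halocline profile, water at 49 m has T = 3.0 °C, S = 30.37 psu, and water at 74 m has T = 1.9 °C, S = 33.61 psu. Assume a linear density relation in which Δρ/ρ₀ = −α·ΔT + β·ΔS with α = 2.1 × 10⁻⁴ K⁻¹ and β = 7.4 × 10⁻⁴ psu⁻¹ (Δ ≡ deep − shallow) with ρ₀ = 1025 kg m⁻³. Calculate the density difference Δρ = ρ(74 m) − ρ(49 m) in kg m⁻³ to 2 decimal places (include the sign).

+2.69 kg m⁻³

ΔT = -1.1 K, ΔS = +3.24 psu (deep − shallow).
Δρ/ρ₀ = −(2.1 × 10⁻⁴)(-1.1) + (7.4 × 10⁻⁴)(+3.24) = 2.6286 × 10⁻³.
Δρ = 1025 × (2.6286 × 10⁻³) = +2.69 kg m⁻³.
Positive Δρ: denser below, stable.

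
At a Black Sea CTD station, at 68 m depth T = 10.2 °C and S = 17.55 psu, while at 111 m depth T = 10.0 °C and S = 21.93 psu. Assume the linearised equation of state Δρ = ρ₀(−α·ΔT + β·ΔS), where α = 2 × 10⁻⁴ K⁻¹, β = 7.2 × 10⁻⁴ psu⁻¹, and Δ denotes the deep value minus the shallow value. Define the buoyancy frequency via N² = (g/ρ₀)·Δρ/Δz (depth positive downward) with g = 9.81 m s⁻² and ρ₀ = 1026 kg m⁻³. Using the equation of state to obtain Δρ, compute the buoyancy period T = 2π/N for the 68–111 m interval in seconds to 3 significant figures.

ΔT = -0.2 K, ΔS = +4.38 psu (deep − shallow).
Δρ/ρ₀ = −αΔT + βΔS = 4.00 × 10⁻⁵ + 3.1536 × 10⁻³ = 3.1936 × 10⁻³, so Δρ ≈ 3.277 kg m⁻³.
N² = (g/ρ₀)·Δρ/Δz = g·(Δρ/ρ₀)/Δz = 9.81 × 3.1936 × 10⁻³ / 43 = 7.2859 × 10⁻⁴ s⁻².
N = √(7.2859 × 10⁻⁴) = 0.026992 rad s⁻¹ → T = 2π/N = 232.78 s ≈ 233 s.

233 s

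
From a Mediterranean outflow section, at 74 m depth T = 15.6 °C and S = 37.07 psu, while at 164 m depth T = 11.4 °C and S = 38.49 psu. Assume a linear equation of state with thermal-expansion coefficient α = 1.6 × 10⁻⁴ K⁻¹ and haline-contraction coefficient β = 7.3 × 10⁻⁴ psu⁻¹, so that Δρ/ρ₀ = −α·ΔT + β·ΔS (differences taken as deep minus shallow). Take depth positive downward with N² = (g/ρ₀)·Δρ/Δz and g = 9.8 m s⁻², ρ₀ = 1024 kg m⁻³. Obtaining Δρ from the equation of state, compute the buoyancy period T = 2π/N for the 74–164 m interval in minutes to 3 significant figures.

7.68 min

ΔT = -4.2 K, ΔS = +1.42 psu (deep − shallow).
Δρ/ρ₀ = −αΔT + βΔS = 6.72 × 10⁻⁴ + 1.0366 × 10⁻³ = 1.7086 × 10⁻³, so Δρ ≈ 1.750 kg m⁻³.
N² = (g/ρ₀)·Δρ/Δz = g·(Δρ/ρ₀)/Δz = 9.8 × 1.7086 × 10⁻³ / 90 = 1.8605 × 10⁻⁴ s⁻².
N = √(1.8605 × 10⁻⁴) = 0.013640 rad s⁻¹ → T = 2π/N = 460.64 s = 7.6773 min ≈ 7.68 min.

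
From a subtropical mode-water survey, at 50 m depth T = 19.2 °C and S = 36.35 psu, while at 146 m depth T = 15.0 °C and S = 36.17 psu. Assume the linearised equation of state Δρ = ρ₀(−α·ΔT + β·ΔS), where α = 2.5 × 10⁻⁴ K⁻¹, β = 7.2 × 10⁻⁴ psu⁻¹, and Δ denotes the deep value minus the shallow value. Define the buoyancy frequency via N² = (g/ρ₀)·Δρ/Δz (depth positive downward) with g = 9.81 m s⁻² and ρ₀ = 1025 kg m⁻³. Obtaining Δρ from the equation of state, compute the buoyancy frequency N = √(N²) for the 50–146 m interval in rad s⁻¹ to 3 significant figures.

9.70 × 10⁻³ rad s⁻¹

ΔT = -4.2 K, ΔS = -0.18 psu (deep − shallow).
Δρ/ρ₀ = −αΔT + βΔS = 1.05 × 10⁻³ − 1.296 × 10⁻⁴ = 9.204 × 10⁻⁴, so Δρ ≈ 0.9434 kg m⁻³.
N² = (g/ρ₀)·Δρ/Δz = g·(Δρ/ρ₀)/Δz = 9.81 × 9.204 × 10⁻⁴ / 96 = 9.4053 × 10⁻⁵ s⁻².
N = √(9.4053 × 10⁻⁵) = 9.6981 × 10⁻³ rad s⁻¹ ≈ 9.70 × 10⁻³ rad s⁻¹.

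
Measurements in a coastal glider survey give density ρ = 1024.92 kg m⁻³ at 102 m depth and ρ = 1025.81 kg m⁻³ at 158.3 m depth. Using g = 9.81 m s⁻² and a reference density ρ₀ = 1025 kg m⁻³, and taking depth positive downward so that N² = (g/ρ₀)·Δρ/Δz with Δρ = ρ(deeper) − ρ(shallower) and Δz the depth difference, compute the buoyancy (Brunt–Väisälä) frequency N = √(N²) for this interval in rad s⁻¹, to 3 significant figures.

Δρ = 1025.81 − 1024.92 = 0.89 kg m⁻³ over Δz = 158.3 − 102 = 56.3 m.
N² = (9.81/1025) × (0.89/56.3) = 1.5130 × 10⁻⁴ s⁻².
N = √(1.5130 × 10⁻⁴) = 0.012300 rad s⁻¹ ≈ 0.0123 rad s⁻¹.

0.0123 rad s⁻¹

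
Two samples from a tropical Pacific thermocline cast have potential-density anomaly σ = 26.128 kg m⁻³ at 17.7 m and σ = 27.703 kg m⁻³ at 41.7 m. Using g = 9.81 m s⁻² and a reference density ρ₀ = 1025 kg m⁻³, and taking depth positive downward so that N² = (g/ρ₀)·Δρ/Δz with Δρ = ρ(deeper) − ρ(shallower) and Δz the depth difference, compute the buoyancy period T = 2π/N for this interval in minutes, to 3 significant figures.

4.18 min

Δρ = 1027.703 − 1026.128 = 1.575 kg m⁻³ over Δz = 41.7 − 17.7 = 24 m.
N² = (9.81/1025) × (1.575/24) = 6.2808 × 10⁻⁴ s⁻².
N = √(6.2808 × 10⁻⁴) = 0.025062 rad s⁻¹, so T = 2π/N = 250.71 s = 4.1785 min ≈ 4.18 min.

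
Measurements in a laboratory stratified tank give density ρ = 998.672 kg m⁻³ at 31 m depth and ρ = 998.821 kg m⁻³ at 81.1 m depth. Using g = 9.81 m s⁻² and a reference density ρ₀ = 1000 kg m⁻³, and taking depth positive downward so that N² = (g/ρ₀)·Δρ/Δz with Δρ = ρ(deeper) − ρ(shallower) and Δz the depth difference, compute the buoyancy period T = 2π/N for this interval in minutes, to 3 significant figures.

19.4 min

Δρ = 998.821 − 998.672 = 0.149 kg m⁻³ over Δz = 81.1 − 31 = 50.1 m.
N² = (9.81/1000) × (0.149/50.1) = 2.9175 × 10⁻⁵ s⁻².
N = √(2.9175 × 10⁻⁵) = 5.4014 × 10⁻³ rad s⁻¹, so T = 2π/N = 1.1633 × 10³ s = 19.388 min ≈ 19.4 min.
N² > 0, so the interval is statically stable.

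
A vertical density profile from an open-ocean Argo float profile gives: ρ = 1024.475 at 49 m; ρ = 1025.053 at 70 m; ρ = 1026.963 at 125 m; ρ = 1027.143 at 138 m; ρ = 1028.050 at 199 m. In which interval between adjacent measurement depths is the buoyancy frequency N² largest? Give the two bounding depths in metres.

70–125 m

Compute the density gradient over each adjacent pair:
  49–70 m: Δρ/Δz = 0.578/21 = 0.028 kg m⁻⁴
  70–125 m: Δρ/Δz = 1.910/55 = 0.035 kg m⁻⁴
  125–138 m: Δρ/Δz = 0.180/13 = 0.014 kg m⁻⁴
  138–199 m: Δρ/Δz = 0.907/61 = 0.015 kg m⁻⁴
The largest gradient is in the 70–125 m interval — the pycnocline.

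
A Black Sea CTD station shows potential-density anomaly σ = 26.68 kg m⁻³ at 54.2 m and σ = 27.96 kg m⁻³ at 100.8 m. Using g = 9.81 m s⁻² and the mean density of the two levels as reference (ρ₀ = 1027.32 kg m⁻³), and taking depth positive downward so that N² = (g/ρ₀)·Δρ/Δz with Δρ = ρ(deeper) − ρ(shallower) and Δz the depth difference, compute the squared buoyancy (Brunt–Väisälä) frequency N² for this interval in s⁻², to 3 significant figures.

Δρ = 1027.96 − 1026.68 = 1.28 kg m⁻³ over Δz = 100.8 − 54.2 = 46.6 m.
N² = (9.81/1027.32) × (1.28/46.6) = 2.6229 × 10⁻⁴ s⁻² ≈ 2.62 × 10⁻⁴ s⁻².

2.62 × 10⁻⁴ s⁻²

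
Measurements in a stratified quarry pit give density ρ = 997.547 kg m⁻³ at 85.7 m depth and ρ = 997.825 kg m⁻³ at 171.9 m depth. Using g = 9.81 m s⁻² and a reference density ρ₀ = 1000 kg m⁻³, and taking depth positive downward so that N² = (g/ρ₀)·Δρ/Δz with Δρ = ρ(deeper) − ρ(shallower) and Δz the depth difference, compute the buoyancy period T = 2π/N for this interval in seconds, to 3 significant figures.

Δρ = 997.825 − 997.547 = 0.278 kg m⁻³ over Δz = 171.9 − 85.7 = 86.2 m.
N² = (9.81/1000) × (0.278/86.2) = 3.1638 × 10⁻⁵ s⁻².
N = √(3.1638 × 10⁻⁵) = 5.6248 × 10⁻³ rad s⁻¹, so T = 2π/N = 1.1171 × 10³ s ≈ 1.12 × 10³ s.

1.12 × 10³ s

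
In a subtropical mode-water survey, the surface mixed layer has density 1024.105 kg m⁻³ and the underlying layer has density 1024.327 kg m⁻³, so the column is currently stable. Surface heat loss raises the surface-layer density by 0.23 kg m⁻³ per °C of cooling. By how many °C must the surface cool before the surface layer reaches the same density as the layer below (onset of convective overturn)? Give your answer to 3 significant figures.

0.965 °C

Density deficit of the surface layer: 1024.327 − 1024.105 = 0.222 kg m⁻³.
Required change = 0.222 / 0.23 = 0.965 °C.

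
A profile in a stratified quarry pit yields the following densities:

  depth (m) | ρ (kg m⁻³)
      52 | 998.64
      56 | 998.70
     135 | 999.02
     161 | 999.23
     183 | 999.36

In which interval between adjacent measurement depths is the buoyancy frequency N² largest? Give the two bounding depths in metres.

52–56 m

Compute the density gradient over each adjacent pair:
  52–56 m: Δρ/Δz = 0.06/4 = 0.015 kg m⁻⁴
  56–135 m: Δρ/Δz = 0.32/79 = 4.1 × 10⁻³ kg m⁻⁴
  135–161 m: Δρ/Δz = 0.21/26 = 8.1 × 10⁻³ kg m⁻⁴
  161–183 m: Δρ/Δz = 0.13/22 = 5.9 × 10⁻³ kg m⁻⁴
The largest gradient is in the 52–56 m interval — the pycnocline.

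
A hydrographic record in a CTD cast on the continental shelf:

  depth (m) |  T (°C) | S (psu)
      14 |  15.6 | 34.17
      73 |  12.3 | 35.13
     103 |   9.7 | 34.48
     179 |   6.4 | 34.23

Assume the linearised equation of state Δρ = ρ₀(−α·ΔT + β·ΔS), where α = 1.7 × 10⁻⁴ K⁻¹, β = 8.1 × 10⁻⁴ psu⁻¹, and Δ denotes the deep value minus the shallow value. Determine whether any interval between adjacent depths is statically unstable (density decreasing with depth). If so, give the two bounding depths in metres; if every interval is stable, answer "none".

Evaluate Δρ/ρ₀ = −αΔT + βΔS across each adjacent pair:
  14–73 m: −αΔT+βΔS = −(1.7 × 10⁻⁴)(-3.3)+(8.1 × 10⁻⁴)(+0.96) = 1.3 × 10⁻³ → stable
  73–103 m: −αΔT+βΔS = −(1.7 × 10⁻⁴)(-2.6)+(8.1 × 10⁻⁴)(-0.65) = -8.4 × 10⁻⁵ → UNSTABLE
  103–179 m: −αΔT+βΔS = −(1.7 × 10⁻⁴)(-3.3)+(8.1 × 10⁻⁴)(-0.25) = 3.6 × 10⁻⁴ → stable
The 73–103 m interval has Δρ < 0: lighter water underlies denser water.

73–103 m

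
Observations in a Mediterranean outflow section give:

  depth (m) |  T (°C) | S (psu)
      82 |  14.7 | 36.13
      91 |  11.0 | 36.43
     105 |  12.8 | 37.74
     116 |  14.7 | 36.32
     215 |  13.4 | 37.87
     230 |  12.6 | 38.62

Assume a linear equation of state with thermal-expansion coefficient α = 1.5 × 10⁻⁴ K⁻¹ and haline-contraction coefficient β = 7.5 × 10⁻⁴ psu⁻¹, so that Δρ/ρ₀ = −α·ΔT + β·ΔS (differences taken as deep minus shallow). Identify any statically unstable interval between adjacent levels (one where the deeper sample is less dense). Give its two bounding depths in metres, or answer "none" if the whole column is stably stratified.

105–116 m

Evaluate Δρ/ρ₀ = −αΔT + βΔS across each adjacent pair:
  82–91 m: −αΔT+βΔS = −(1.5 × 10⁻⁴)(-3.7)+(7.5 × 10⁻⁴)(+0.30) = 7.8 × 10⁻⁴ → stable
  91–105 m: −αΔT+βΔS = −(1.5 × 10⁻⁴)(+1.8)+(7.5 × 10⁻⁴)(+1.31) = 7.1 × 10⁻⁴ → stable
  105–116 m: −αΔT+βΔS = −(1.5 × 10⁻⁴)(+1.9)+(7.5 × 10⁻⁴)(-1.42) = -1.4 × 10⁻³ → UNSTABLE
  116–215 m: −αΔT+βΔS = −(1.5 × 10⁻⁴)(-1.3)+(7.5 × 10⁻⁴)(+1.55) = 1.4 × 10⁻³ → stable
  215–230 m: −αΔT+βΔS = −(1.5 × 10⁻⁴)(-0.8)+(7.5 × 10⁻⁴)(+0.75) = 6.8 × 10⁻⁴ → stable
The 105–116 m interval has Δρ < 0: lighter water underlies denser water.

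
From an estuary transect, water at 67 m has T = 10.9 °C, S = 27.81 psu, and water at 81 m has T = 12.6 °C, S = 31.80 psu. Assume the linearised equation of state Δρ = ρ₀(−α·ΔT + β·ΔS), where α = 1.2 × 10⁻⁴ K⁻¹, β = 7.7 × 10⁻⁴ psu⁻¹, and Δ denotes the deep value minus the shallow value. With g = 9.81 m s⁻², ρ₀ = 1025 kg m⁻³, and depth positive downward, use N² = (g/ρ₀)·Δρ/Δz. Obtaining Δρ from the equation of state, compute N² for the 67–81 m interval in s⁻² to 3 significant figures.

ΔT = +1.7 K, ΔS = +3.99 psu (deep − shallow).
Δρ/ρ₀ = −αΔT + βΔS = -2.04 × 10⁻⁴ + 3.0723 × 10⁻³ = 2.8683 × 10⁻³, so Δρ ≈ 2.940 kg m⁻³.
N² = (g/ρ₀)·Δρ/Δz = g·(Δρ/ρ₀)/Δz = 9.81 × 2.8683 × 10⁻³ / 14 = 2.0099 × 10⁻³ s⁻² ≈ 2.01 × 10⁻³ s⁻².

2.01 × 10⁻³ s⁻²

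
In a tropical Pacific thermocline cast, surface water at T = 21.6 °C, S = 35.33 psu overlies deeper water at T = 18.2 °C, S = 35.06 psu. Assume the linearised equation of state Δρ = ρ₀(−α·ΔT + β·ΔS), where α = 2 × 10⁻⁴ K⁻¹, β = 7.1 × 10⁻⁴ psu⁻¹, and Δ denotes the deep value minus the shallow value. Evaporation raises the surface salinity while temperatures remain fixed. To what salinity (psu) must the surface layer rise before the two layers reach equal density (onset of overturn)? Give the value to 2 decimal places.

36.02 psu

Neutral buoyancy requires −α(T_deep − T_surf) + β(S_deep − S_surf′) = 0.
S_surf′ = S_deep − (α/β)·ΔT = 35.06 − (2 × 10⁻⁴/7.1 × 10⁻⁴)·(-3.4) = 36.0177 psu.
Increase required: 36.0177 − 35.33 = 0.6877 psu.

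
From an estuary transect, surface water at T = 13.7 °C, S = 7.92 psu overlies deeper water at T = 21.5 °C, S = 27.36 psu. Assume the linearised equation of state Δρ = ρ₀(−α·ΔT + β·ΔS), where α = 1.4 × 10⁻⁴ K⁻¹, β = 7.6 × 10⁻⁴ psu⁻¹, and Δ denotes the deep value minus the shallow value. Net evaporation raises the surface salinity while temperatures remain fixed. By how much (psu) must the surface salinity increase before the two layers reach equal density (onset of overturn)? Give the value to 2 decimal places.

18.00 psu

Neutral buoyancy requires −α(T_deep − T_surf) + β(S_deep − S_surf′) = 0.
S_surf′ = S_deep − (α/β)·ΔT = 27.36 − (1.4 × 10⁻⁴/7.6 × 10⁻⁴)·(+7.8) = 25.9232 psu.
Increase required: 25.9232 − 7.92 = 18.0032 psu.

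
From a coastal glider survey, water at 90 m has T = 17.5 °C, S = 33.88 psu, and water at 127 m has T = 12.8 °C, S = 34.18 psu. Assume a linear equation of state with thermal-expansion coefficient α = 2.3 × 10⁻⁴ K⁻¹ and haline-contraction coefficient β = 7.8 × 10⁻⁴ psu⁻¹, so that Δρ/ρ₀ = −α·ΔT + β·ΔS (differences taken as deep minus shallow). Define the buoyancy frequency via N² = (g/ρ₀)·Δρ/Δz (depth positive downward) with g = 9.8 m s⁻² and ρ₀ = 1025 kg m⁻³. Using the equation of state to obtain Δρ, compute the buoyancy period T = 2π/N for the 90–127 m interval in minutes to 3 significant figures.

ΔT = -4.7 K, ΔS = +0.30 psu (deep − shallow).
Δρ/ρ₀ = −αΔT + βΔS = 1.081 × 10⁻³ + 2.34 × 10⁻⁴ = 1.315 × 10⁻³, so Δρ ≈ 1.348 kg m⁻³.
N² = (g/ρ₀)·Δρ/Δz = g·(Δρ/ρ₀)/Δz = 9.8 × 1.315 × 10⁻³ / 37 = 3.4830 × 10⁻⁴ s⁻².
N = √(3.4830 × 10⁻⁴) = 0.018663 rad s⁻¹ → T = 2π/N = 336.67 s = 5.6112 min ≈ 5.61 min.

5.61 min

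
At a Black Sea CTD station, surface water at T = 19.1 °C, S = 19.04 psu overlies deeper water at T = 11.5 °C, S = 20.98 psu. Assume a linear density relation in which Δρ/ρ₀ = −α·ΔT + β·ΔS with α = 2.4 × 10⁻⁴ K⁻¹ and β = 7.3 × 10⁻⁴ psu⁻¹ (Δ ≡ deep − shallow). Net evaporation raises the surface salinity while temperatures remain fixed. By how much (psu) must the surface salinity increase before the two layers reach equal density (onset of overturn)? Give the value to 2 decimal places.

4.44 psu

Neutral buoyancy requires −α(T_deep − T_surf) + β(S_deep − S_surf′) = 0.
S_surf′ = S_deep − (α/β)·ΔT = 20.98 − (2.4 × 10⁻⁴/7.3 × 10⁻⁴)·(-7.6) = 23.4786 psu.
Increase required: 23.4786 − 19.04 = 4.4386 psu.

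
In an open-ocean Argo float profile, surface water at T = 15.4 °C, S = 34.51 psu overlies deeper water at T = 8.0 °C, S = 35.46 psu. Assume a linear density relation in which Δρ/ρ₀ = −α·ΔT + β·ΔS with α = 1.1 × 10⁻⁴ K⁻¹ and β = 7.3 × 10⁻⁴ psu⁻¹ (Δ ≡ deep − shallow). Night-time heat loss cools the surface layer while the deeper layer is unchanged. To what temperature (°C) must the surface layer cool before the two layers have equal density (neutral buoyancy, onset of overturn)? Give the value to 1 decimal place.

1.7 °C

Neutral buoyancy requires Δρ = 0, i.e. −α(T_deep − T_surf′) + β(S_deep − S_surf) = 0.
T_surf′ = T_deep − (β/α)·ΔS = 8.0 − (7.3 × 10⁻⁴/1.1 × 10⁻⁴)·(+0.95) = 1.695 °C.
Cooling required: 15.4 − (1.695) = 13.705 °C.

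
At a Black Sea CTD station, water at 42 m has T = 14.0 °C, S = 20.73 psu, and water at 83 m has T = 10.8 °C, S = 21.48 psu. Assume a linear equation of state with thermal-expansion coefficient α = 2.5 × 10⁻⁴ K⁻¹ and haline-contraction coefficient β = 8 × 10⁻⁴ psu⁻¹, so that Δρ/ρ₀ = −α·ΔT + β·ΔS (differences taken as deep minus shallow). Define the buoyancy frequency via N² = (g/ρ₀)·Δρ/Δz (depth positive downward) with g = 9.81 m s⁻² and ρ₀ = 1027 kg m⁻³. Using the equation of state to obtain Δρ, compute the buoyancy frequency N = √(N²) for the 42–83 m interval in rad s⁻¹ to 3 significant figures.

ΔT = -3.2 K, ΔS = +0.75 psu (deep − shallow).
Δρ/ρ₀ = −αΔT + βΔS = 8.00 × 10⁻⁴ + 6.00 × 10⁻⁴ = 1.40 × 10⁻³, so Δρ ≈ 1.438 kg m⁻³.
N² = (g/ρ₀)·Δρ/Δz = g·(Δρ/ρ₀)/Δz = 9.81 × 1.40 × 10⁻³ / 41 = 3.3498 × 10⁻⁴ s⁻².
N = √(3.3498 × 10⁻⁴) = 0.018302 rad s⁻¹ ≈ 0.0183 rad s⁻¹.

0.0183 rad s⁻¹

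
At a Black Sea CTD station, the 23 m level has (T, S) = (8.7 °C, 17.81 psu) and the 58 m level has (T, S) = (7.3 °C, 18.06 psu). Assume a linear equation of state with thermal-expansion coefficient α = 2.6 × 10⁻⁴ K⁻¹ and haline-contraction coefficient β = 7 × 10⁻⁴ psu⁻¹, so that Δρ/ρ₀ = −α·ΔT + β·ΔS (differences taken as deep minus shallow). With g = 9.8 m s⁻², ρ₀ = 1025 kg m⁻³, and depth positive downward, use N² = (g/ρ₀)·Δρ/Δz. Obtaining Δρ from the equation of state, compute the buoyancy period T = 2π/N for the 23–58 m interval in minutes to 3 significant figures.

8.52 min

ΔT = -1.4 K, ΔS = +0.25 psu (deep − shallow).
Δρ/ρ₀ = −αΔT + βΔS = 3.64 × 10⁻⁴ + 1.75 × 10⁻⁴ = 5.39 × 10⁻⁴, so Δρ ≈ 0.5525 kg m⁻³.
N² = (g/ρ₀)·Δρ/Δz = g·(Δρ/ρ₀)/Δz = 9.8 × 5.39 × 10⁻⁴ / 35 = 1.5092 × 10⁻⁴ s⁻².
N = √(1.5092 × 10⁻⁴) = 0.012285 rad s⁻¹ → T = 2π/N = 511.45 s = 8.5242 min ≈ 8.52 min.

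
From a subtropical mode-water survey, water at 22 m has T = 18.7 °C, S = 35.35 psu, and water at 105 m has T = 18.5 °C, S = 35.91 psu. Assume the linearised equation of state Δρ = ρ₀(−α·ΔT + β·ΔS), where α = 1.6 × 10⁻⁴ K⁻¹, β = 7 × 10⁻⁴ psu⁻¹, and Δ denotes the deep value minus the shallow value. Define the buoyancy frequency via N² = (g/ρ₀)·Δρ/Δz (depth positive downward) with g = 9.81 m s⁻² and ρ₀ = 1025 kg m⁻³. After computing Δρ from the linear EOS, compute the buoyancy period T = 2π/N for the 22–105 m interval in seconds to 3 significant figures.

ΔT = -0.2 K, ΔS = +0.56 psu (deep − shallow).
Δρ/ρ₀ = −αΔT + βΔS = 3.20 × 10⁻⁵ + 3.92 × 10⁻⁴ = 4.24 × 10⁻⁴, so Δρ ≈ 0.4346 kg m⁻³.
N² = (g/ρ₀)·Δρ/Δz = g·(Δρ/ρ₀)/Δz = 9.81 × 4.24 × 10⁻⁴ / 83 = 5.0114 × 10⁻⁵ s⁻².
N = √(5.0114 × 10⁻⁵) = 7.0791 × 10⁻³ rad s⁻¹ → T = 2π/N = 887.57 s ≈ 888 s.

888 s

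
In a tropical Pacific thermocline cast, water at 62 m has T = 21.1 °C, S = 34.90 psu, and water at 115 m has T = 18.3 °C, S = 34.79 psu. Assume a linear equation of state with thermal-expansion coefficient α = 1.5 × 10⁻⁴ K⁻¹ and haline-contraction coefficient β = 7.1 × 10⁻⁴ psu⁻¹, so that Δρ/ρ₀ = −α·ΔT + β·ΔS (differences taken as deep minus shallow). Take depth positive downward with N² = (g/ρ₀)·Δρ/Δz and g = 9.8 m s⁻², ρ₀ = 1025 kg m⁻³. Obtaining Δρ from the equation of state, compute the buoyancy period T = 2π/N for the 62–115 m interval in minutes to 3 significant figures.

ΔT = -2.8 K, ΔS = -0.11 psu (deep − shallow).
Δρ/ρ₀ = −αΔT + βΔS = 4.20 × 10⁻⁴ − 7.81 × 10⁻⁵ = 3.419 × 10⁻⁴, so Δρ ≈ 0.3504 kg m⁻³.
N² = (g/ρ₀)·Δρ/Δz = g·(Δρ/ρ₀)/Δz = 9.8 × 3.419 × 10⁻⁴ / 53 = 6.3219 × 10⁻⁵ s⁻².
N = √(6.3219 × 10⁻⁵) = 7.9510 × 10⁻³ rad s⁻¹ → T = 2π/N = 790.24 s = 13.171 min ≈ 13.2 min.

13.2 min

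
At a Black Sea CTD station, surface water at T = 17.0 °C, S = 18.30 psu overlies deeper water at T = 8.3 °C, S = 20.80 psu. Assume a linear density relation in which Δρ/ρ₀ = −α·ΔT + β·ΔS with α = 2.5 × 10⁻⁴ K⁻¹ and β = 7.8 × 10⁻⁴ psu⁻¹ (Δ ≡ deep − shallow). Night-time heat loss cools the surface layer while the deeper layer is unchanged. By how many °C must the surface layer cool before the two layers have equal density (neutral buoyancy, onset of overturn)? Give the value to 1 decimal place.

Neutral buoyancy requires Δρ = 0, i.e. −α(T_deep − T_surf′) + β(S_deep − S_surf) = 0.
T_surf′ = T_deep − (β/α)·ΔS = 8.3 − (7.8 × 10⁻⁴/2.5 × 10⁻⁴)·(+2.50) = 0.500 °C.
Cooling required: 17.0 − (0.500) = 16.500 °C.

16.5 °C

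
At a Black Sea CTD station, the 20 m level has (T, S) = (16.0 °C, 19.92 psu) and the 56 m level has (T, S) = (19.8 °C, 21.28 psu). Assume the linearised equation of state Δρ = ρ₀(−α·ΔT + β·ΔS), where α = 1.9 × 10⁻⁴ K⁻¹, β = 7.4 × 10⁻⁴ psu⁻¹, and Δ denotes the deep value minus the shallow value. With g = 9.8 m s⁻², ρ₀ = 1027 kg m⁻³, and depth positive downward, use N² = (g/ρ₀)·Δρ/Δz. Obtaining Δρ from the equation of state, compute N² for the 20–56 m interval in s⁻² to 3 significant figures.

7.74 × 10⁻⁵ s⁻²

ΔT = +3.8 K, ΔS = +1.36 psu (deep − shallow).
Δρ/ρ₀ = −αΔT + βΔS = -7.22 × 10⁻⁴ + 1.0064 × 10⁻³ = 2.844 × 10⁻⁴, so Δρ ≈ 0.2921 kg m⁻³.
N² = (g/ρ₀)·Δρ/Δz = g·(Δρ/ρ₀)/Δz = 9.8 × 2.844 × 10⁻⁴ / 36 = 7.7420 × 10⁻⁵ s⁻² ≈ 7.74 × 10⁻⁵ s⁻².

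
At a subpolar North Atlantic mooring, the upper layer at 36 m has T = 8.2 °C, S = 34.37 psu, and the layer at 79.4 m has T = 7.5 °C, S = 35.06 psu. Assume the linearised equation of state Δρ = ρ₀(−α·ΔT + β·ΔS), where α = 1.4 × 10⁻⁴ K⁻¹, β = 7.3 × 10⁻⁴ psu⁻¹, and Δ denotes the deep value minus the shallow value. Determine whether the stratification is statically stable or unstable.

stable

ΔT = 7.5 − 8.2 = -0.7 K and ΔS = 35.06 − 34.37 = +0.69 psu (deep − shallow).
−αΔT = 9.80 × 10⁻⁵; βΔS = 5.037 × 10⁻⁴; sum Δρ/ρ₀ = 6.017 × 10⁻⁴.
Δρ/ρ₀ > 0, so Δρ > 0: deeper water is denser → statically stable.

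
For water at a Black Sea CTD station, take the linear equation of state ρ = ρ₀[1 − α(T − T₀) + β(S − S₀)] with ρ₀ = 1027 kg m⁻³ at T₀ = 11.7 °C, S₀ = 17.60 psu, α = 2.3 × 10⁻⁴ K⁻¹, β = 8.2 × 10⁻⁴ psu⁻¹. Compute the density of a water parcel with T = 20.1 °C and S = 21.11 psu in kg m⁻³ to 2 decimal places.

T − T₀ = +8.4 K, S − S₀ = +3.51 psu.
Bracket = 1 − α·(+8.4) + β·(+3.51) = 1 + (9.462 × 10⁻⁴) = 1.0009462.
ρ = 1027 × 1.0009462 = 1027.97 kg m⁻³.

1027.97 kg m⁻³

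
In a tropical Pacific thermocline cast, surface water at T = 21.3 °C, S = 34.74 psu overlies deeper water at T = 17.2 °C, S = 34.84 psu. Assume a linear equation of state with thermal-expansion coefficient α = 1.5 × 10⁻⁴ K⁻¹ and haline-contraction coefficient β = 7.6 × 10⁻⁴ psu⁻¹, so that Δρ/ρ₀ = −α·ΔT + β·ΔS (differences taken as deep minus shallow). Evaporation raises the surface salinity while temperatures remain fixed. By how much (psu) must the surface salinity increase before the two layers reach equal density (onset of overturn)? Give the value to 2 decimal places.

0.91 psu

Neutral buoyancy requires −α(T_deep − T_surf) + β(S_deep − S_surf′) = 0.
S_surf′ = S_deep − (α/β)·ΔT = 34.84 − (1.5 × 10⁻⁴/7.6 × 10⁻⁴)·(-4.1) = 35.6492 psu.
Increase required: 35.6492 − 34.74 = 0.9092 psu.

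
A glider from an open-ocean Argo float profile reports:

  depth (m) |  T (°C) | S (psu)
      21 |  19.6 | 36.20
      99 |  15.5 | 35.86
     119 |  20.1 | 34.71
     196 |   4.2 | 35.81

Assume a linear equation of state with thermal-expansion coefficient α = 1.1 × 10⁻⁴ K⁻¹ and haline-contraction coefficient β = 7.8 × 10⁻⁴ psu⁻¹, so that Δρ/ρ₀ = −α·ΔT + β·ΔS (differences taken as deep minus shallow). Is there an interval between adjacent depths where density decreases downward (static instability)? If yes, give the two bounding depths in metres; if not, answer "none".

Evaluate Δρ/ρ₀ = −αΔT + βΔS across each adjacent pair:
  21–99 m: −αΔT+βΔS = −(1.1 × 10⁻⁴)(-4.1)+(7.8 × 10⁻⁴)(-0.34) = 1.9 × 10⁻⁴ → stable
  99–119 m: −αΔT+βΔS = −(1.1 × 10⁻⁴)(+4.6)+(7.8 × 10⁻⁴)(-1.15) = -1.4 × 10⁻³ → UNSTABLE
  119–196 m: −αΔT+βΔS = −(1.1 × 10⁻⁴)(-15.9)+(7.8 × 10⁻⁴)(+1.10) = 2.6 × 10⁻³ → stable
The 99–119 m interval has Δρ < 0: lighter water underlies denser water.

99–119 m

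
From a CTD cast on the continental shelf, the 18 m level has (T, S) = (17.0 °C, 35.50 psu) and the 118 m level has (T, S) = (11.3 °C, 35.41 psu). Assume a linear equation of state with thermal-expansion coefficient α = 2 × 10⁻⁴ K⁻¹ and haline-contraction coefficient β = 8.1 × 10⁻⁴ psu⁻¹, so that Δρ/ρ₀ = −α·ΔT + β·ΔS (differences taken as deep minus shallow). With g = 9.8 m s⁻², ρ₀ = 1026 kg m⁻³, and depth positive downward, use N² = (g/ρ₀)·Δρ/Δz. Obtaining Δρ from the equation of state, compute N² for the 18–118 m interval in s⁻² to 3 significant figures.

ΔT = -5.7 K, ΔS = -0.09 psu (deep − shallow).
Δρ/ρ₀ = −αΔT + βΔS = 1.14 × 10⁻³ − 7.29 × 10⁻⁵ = 1.0671 × 10⁻³, so Δρ ≈ 1.095 kg m⁻³.
N² = (g/ρ₀)·Δρ/Δz = g·(Δρ/ρ₀)/Δz = 9.8 × 1.0671 × 10⁻³ / 100 = 1.0458 × 10⁻⁴ s⁻² ≈ 1.05 × 10⁻⁴ s⁻².

1.05 × 10⁻⁴ s⁻²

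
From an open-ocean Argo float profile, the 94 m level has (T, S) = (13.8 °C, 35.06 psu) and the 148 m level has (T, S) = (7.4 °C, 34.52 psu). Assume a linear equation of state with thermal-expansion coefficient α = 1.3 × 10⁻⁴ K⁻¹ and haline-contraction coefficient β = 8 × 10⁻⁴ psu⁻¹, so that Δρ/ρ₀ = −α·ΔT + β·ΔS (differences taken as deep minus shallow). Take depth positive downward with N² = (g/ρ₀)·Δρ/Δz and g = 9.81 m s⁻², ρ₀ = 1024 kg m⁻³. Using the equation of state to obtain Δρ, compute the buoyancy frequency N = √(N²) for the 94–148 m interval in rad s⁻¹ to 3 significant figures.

ΔT = -6.4 K, ΔS = -0.54 psu (deep − shallow).
Δρ/ρ₀ = −αΔT + βΔS = 8.32 × 10⁻⁴ − 4.32 × 10⁻⁴ = 4.00 × 10⁻⁴, so Δρ ≈ 0.4096 kg m⁻³.
N² = (g/ρ₀)·Δρ/Δz = g·(Δρ/ρ₀)/Δz = 9.81 × 4.00 × 10⁻⁴ / 54 = 7.2667 × 10⁻⁵ s⁻².
N = √(7.2667 × 10⁻⁵) = 8.5245 × 10⁻³ rad s⁻¹ ≈ 8.52 × 10⁻³ rad s⁻¹.

8.52 × 10⁻³ rad s⁻¹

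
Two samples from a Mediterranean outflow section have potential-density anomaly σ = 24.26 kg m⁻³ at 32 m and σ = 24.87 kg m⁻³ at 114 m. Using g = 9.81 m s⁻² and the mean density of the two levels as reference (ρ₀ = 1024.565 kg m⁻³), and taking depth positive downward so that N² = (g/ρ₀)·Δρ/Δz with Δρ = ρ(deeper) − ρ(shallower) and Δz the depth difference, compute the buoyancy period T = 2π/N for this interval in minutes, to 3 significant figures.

12.4 min

Δρ = 1024.87 − 1024.26 = 0.61 kg m⁻³ over Δz = 114 − 32 = 82 m.
N² = (9.81/1024.565) × (0.61/82) = 7.1227 × 10⁻⁵ s⁻².
N = √(7.1227 × 10⁻⁵) = 8.4396 × 10⁻³ rad s⁻¹, so T = 2π/N = 744.49 s = 12.408 min ≈ 12.4 min.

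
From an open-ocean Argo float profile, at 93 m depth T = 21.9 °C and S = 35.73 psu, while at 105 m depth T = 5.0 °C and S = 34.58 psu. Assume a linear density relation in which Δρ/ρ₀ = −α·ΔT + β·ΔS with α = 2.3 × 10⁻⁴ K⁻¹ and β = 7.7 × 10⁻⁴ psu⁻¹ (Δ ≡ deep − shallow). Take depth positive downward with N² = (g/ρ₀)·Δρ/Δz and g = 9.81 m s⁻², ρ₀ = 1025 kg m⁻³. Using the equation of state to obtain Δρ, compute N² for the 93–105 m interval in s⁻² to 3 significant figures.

ΔT = -16.9 K, ΔS = -1.15 psu (deep − shallow).
Δρ/ρ₀ = −αΔT + βΔS = 3.887 × 10⁻³ − 8.855 × 10⁻⁴ = 3.0015 × 10⁻³, so Δρ ≈ 3.077 kg m⁻³.
N² = (g/ρ₀)·Δρ/Δz = g·(Δρ/ρ₀)/Δz = 9.81 × 3.0015 × 10⁻³ / 12 = 2.4537 × 10⁻³ s⁻² ≈ 2.45 × 10⁻³ s⁻².

2.45 × 10⁻³ s⁻²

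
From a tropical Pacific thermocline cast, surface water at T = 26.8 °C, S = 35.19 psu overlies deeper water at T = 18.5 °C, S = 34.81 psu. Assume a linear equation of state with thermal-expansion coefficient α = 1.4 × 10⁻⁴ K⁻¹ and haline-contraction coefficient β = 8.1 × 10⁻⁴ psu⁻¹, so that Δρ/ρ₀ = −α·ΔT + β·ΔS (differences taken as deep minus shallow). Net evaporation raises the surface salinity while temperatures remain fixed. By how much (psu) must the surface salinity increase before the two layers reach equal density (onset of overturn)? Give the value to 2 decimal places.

Neutral buoyancy requires −α(T_deep − T_surf) + β(S_deep − S_surf′) = 0.
S_surf′ = S_deep − (α/β)·ΔT = 34.81 − (1.4 × 10⁻⁴/8.1 × 10⁻⁴)·(-8.3) = 36.2446 psu.
Increase required: 36.2446 − 35.19 = 1.0546 psu.

1.05 psu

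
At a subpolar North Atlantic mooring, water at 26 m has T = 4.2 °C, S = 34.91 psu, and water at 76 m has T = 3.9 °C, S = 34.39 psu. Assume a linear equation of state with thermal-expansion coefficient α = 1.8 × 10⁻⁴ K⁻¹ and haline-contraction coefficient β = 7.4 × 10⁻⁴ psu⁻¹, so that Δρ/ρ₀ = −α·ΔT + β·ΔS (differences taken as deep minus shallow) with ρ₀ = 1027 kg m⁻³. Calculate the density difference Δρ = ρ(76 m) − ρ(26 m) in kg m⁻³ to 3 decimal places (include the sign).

-0.340 kg m⁻³

ΔT = -0.3 K, ΔS = -0.52 psu (deep − shallow).
Δρ/ρ₀ = −(1.8 × 10⁻⁴)(-0.3) + (7.4 × 10⁻⁴)(-0.52) = -3.308 × 10⁻⁴.
Δρ = 1027 × (-3.308 × 10⁻⁴) = -0.340 kg m⁻³.
Negative Δρ: lighter below, statically unstable.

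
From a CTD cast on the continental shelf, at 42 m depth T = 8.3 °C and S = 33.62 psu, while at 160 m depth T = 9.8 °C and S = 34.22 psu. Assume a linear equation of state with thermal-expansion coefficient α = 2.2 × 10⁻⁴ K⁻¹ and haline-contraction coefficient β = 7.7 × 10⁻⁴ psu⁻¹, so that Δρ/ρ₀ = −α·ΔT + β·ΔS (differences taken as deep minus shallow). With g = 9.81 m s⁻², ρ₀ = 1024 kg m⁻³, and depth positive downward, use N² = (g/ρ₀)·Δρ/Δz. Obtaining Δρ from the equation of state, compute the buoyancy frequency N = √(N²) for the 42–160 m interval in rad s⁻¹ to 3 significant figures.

ΔT = +1.5 K, ΔS = +0.60 psu (deep − shallow).
Δρ/ρ₀ = −αΔT + βΔS = -3.30 × 10⁻⁴ + 4.62 × 10⁻⁴ = 1.32 × 10⁻⁴, so Δρ ≈ 0.1352 kg m⁻³.
N² = (g/ρ₀)·Δρ/Δz = g·(Δρ/ρ₀)/Δz = 9.81 × 1.32 × 10⁻⁴ / 118 = 1.0974 × 10⁻⁵ s⁻².
N = √(1.0974 × 10⁻⁵) = 3.3127 × 10⁻³ rad s⁻¹ ≈ 3.31 × 10⁻³ rad s⁻¹.

3.31 × 10⁻³ rad s⁻¹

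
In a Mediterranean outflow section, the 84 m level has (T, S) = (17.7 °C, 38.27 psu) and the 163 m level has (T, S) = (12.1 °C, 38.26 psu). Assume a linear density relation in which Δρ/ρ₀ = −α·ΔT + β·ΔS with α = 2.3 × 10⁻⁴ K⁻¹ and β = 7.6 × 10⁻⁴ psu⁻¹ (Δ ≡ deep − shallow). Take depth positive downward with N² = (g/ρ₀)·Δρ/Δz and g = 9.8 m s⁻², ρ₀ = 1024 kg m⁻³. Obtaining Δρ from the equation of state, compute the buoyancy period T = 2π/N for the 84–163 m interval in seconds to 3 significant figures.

ΔT = -5.6 K, ΔS = -0.01 psu (deep − shallow).
Δρ/ρ₀ = −αΔT + βΔS = 1.288 × 10⁻³ − 7.60 × 10⁻⁶ = 1.2804 × 10⁻³, so Δρ ≈ 1.311 kg m⁻³.
N² = (g/ρ₀)·Δρ/Δz = g·(Δρ/ρ₀)/Δz = 9.8 × 1.2804 × 10⁻³ / 79 = 1.5883 × 10⁻⁴ s⁻².
N = √(1.5883 × 10⁻⁴) = 0.012603 rad s⁻¹ → T = 2π/N = 498.55 s ≈ 499 s.

499 s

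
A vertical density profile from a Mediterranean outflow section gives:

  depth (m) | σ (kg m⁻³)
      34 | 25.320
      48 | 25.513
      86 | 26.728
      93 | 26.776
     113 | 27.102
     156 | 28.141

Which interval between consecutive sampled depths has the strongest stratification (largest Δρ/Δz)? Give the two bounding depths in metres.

Compute the density gradient over each adjacent pair:
  34–48 m: Δρ/Δz = 0.193/14 = 0.014 kg m⁻⁴
  48–86 m: Δρ/Δz = 1.215/38 = 0.032 kg m⁻⁴
  86–93 m: Δρ/Δz = 0.048/7 = 6.9 × 10⁻³ kg m⁻⁴
  93–113 m: Δρ/Δz = 0.326/20 = 0.016 kg m⁻⁴
  113–156 m: Δρ/Δz = 1.039/43 = 0.024 kg m⁻⁴
The largest gradient is in the 48–86 m interval — the pycnocline.

48–86 m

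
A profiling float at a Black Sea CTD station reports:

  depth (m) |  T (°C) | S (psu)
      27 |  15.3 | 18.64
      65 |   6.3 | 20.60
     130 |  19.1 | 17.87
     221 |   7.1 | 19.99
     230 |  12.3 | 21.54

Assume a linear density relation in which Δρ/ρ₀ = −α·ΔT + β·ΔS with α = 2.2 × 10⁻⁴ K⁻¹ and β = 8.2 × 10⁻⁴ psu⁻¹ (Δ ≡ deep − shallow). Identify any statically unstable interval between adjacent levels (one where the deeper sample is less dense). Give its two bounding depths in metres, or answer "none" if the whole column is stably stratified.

65–130 m

Evaluate Δρ/ρ₀ = −αΔT + βΔS across each adjacent pair:
  27–65 m: −αΔT+βΔS = −(2.2 × 10⁻⁴)(-9.0)+(8.2 × 10⁻⁴)(+1.96) = 3.6 × 10⁻³ → stable
  65–130 m: −αΔT+βΔS = −(2.2 × 10⁻⁴)(+12.8)+(8.2 × 10⁻⁴)(-2.73) = -5.1 × 10⁻³ → UNSTABLE
  130–221 m: −αΔT+βΔS = −(2.2 × 10⁻⁴)(-12.0)+(8.2 × 10⁻⁴)(+2.12) = 4.4 × 10⁻³ → stable
  221–230 m: −αΔT+βΔS = −(2.2 × 10⁻⁴)(+5.2)+(8.2 × 10⁻⁴)(+1.55) = 1.3 × 10⁻⁴ → stable
The 65–130 m interval has Δρ < 0: lighter water underlies denser water.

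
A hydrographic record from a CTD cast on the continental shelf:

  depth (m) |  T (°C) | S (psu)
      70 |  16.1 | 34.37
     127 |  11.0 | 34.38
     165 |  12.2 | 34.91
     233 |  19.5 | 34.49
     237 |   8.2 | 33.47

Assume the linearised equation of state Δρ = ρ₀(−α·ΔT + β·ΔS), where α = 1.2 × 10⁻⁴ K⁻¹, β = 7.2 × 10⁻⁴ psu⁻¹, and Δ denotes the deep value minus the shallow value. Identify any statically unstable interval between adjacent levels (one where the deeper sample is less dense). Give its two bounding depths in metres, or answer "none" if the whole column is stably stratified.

Evaluate Δρ/ρ₀ = −αΔT + βΔS across each adjacent pair:
  70–127 m: −αΔT+βΔS = −(1.2 × 10⁻⁴)(-5.1)+(7.2 × 10⁻⁴)(+0.01) = 6.2 × 10⁻⁴ → stable
  127–165 m: −αΔT+βΔS = −(1.2 × 10⁻⁴)(+1.2)+(7.2 × 10⁻⁴)(+0.53) = 2.4 × 10⁻⁴ → stable
  165–233 m: −αΔT+βΔS = −(1.2 × 10⁻⁴)(+7.3)+(7.2 × 10⁻⁴)(-0.42) = -1.2 × 10⁻³ → UNSTABLE
  233–237 m: −αΔT+βΔS = −(1.2 × 10⁻⁴)(-11.3)+(7.2 × 10⁻⁴)(-1.02) = 6.2 × 10⁻⁴ → stable
The 165–233 m interval has Δρ < 0: lighter water underlies denser water.

165–233 m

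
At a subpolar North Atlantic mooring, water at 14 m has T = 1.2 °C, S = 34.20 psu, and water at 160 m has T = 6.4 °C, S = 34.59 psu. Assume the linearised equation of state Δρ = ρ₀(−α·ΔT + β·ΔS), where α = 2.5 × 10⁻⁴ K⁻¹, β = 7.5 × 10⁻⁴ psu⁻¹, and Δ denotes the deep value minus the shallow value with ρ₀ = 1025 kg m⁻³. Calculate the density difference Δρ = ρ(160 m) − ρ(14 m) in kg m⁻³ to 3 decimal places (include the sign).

ΔT = +5.2 K, ΔS = +0.39 psu (deep − shallow).
Δρ/ρ₀ = −(2.5 × 10⁻⁴)(+5.2) + (7.5 × 10⁻⁴)(+0.39) = -1.0075 × 10⁻³.
Δρ = 1025 × (-1.0075 × 10⁻³) = -1.033 kg m⁻³.
Negative Δρ: lighter below, statically unstable.

-1.033 kg m⁻³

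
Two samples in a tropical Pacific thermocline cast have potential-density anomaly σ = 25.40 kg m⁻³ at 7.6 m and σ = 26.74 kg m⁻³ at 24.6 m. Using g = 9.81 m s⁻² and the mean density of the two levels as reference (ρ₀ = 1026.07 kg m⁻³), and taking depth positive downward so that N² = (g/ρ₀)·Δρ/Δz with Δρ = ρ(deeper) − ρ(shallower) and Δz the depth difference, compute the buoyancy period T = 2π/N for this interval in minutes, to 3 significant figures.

3.81 min

Δρ = 1026.74 − 1025.40 = 1.34 kg m⁻³ over Δz = 24.6 − 7.6 = 17 m.
N² = (9.81/1026.07) × (1.34/17) = 7.5361 × 10⁻⁴ s⁻².
N = √(7.5361 × 10⁻⁴) = 0.027452 rad s⁻¹, so T = 2π/N = 228.88 s = 3.8147 min ≈ 3.81 min.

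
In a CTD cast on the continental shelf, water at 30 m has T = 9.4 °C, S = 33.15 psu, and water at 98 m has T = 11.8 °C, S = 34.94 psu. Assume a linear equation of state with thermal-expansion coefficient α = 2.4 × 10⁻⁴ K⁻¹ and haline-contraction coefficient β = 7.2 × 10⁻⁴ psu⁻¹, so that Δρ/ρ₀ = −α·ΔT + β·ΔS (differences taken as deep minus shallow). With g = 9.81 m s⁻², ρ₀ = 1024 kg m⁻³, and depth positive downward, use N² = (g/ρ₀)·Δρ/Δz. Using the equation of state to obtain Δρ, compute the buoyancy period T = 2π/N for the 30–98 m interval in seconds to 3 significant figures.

620 s

ΔT = +2.4 K, ΔS = +1.79 psu (deep − shallow).
Δρ/ρ₀ = −αΔT + βΔS = -5.76 × 10⁻⁴ + 1.2888 × 10⁻³ = 7.128 × 10⁻⁴, so Δρ ≈ 0.7299 kg m⁻³.
N² = (g/ρ₀)·Δρ/Δz = g·(Δρ/ρ₀)/Δz = 9.81 × 7.128 × 10⁻⁴ / 68 = 1.0283 × 10⁻⁴ s⁻².
N = √(1.0283 × 10⁻⁴) = 0.010141 rad s⁻¹ → T = 2π/N = 619.58 s ≈ 620 s.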